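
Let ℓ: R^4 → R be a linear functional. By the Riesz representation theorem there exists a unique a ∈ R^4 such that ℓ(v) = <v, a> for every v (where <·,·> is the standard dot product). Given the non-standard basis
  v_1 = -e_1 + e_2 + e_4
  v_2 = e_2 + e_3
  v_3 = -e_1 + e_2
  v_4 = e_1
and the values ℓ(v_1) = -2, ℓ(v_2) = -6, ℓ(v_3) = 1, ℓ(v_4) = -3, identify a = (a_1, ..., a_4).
a = (-3, -2, -4, -3)

Write a = (a_1, ..., a_4) in the standard basis. For each basis vector v_i, ℓ(v_i) = <v_i, a> is a linear equation in the a_j's. Collect the n equations into a matrix system V a = ℓ, where row i of V is v_i (expressed in the standard basis). Since V is invertible (lower-triangular with 1s on the diagonal, up to permutation), solve by back-substitution:
  V =
[[-1, 1, 0, 1],
 [0, 1, 1, 0],
 [-1, 1, 0, 0],
 [1, 0, 0, 0]]
  V a = (-2, -6, 1, -3)
Solving gives a = (-3, -2, -4, -3).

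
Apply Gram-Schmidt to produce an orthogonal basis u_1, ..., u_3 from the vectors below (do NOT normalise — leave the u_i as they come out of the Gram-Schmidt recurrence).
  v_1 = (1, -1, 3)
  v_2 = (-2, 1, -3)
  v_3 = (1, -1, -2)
Orthogonal basis:
  u_1 = (1, -1, 3)
  u_2 = (-10/11, -1/11, 3/11)
  u_3 = (0, -3/2, -1/2)

Apply the Gram-Schmidt recurrence
  u_1 = v_1
  u_i = v_i − Σ_{j<i} ((v_i · u_j) / (u_j · u_j)) · u_j.

Step by step this gives:
  u_1 = (1, -1, 3)
  u_2 = (-10/11, -1/11, 3/11)
  u_3 = (0, -3/2, -1/2)

Orthogonality check:
  u_2 · u_1 = 0 (should be 0)
  u_3 · u_1 = 0 (should be 0)
  u_3 · u_2 = 0 (should be 0)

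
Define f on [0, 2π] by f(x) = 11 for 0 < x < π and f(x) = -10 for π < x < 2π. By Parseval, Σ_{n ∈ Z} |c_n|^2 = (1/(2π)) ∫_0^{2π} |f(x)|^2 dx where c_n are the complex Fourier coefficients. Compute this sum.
Σ |c_n|^2 = 221/2

Parseval equates the L^2 energy of f (normalised by 1/(2π)) with the ℓ^2 sum of its Fourier coefficients: (1/(2π)) ∫_0^{2π} |f|^2 = Σ |c_n|^2.
Compute the left side: (1/(2π)) [∫_0^π 11^2 dx + ∫_π^{2π} (-10)^2 dx] = (1/(2π)) · (121π + 100π) = (121 + 100)/2 = 221/2.
So Σ_{n ∈ Z} |c_n|^2 = 221/2.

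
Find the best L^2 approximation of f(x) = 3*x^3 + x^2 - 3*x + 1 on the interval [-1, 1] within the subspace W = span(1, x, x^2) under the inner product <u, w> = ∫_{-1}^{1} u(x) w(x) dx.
g(x) = x^2 - 6*x/5 + 1

The best approximation g ∈ W is the orthogonal projection of f onto W. Writing g = a_0 + a_1 x + a_2 x^2, the coefficients solve the normal equations G · a = b where
  G_{ij} = <φ_i, φ_j> and b_i = <f, φ_i>, with φ_0 = 1, φ_1 = x, φ_2 = x^2.
G =
  [2, 0, 2/3]
  [0, 2/3, 0]
  [2/3, 0, 2/5],
b = (8/3, -4/5, 16/15).
Solving gives a_0 = 1, a_1 = -6/5, a_2 = 1, so
  g(x) = x^2 - 6*x/5 + 1.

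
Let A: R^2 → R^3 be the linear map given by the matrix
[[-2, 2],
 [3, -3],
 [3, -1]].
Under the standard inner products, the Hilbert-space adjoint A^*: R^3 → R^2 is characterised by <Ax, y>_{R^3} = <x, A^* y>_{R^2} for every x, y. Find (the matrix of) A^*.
A^* = A^T =
[[-2, 3, 3],
 [2, -3, -1]]

For real matrices with standard dot products, the defining identity <Ax, y> = <x, A^* y> gives (Ax)^T y = x^T (A^*) y, i.e. x^T A^T y = x^T (A^*) y. Since this holds for all x, y, we must have A^* = A^T. Therefore
A^* =
[[-2, 3, 3],
 [2, -3, -1]].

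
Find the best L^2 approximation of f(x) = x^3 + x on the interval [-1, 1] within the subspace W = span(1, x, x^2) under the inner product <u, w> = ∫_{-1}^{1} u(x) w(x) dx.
g(x) = 8*x/5

The best approximation g ∈ W is the orthogonal projection of f onto W. Writing g = a_0 + a_1 x + a_2 x^2, the coefficients solve the normal equations G · a = b where
  G_{ij} = <φ_i, φ_j> and b_i = <f, φ_i>, with φ_0 = 1, φ_1 = x, φ_2 = x^2.
G =
  [2, 0, 2/3]
  [0, 2/3, 0]
  [2/3, 0, 2/5],
b = (0, 16/15, 0).
Solving gives a_0 = 0, a_1 = 8/5, a_2 = 0, so
  g(x) = 8*x/5.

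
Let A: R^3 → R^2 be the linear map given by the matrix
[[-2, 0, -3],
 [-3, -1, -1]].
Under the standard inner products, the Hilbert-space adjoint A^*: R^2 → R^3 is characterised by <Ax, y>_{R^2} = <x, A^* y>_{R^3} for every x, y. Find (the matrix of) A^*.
A^* = A^T =
[[-2, -3],
 [0, -1],
 [-3, -1]]

For real matrices with standard dot products, the defining identity <Ax, y> = <x, A^* y> gives (Ax)^T y = x^T (A^*) y, i.e. x^T A^T y = x^T (A^*) y. Since this holds for all x, y, we must have A^* = A^T. Therefore
A^* =
[[-2, -3],
 [0, -1],
 [-3, -1]].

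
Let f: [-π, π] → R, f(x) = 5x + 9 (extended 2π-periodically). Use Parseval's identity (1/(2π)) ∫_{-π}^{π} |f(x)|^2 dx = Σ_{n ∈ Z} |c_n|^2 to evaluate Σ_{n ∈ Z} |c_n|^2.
Σ |c_n|^2 = 25π^2/3 + 81

Expand and integrate term by term over [-π, π]:
  ∫ (5x)^2 dx = 25·(2π^3/3); ∫ 2·5·(9)·x dx = 0 (odd integrand); ∫ 9^2 dx = 81·2π.
So (1/(2π)) ∫_{-π}^{π} (5x + 9)^2 dx = 25π^2/3 + 81 = 25π^2/3 + 81.
Parseval ⇒ Σ |c_n|^2 = 25π^2/3 + 81.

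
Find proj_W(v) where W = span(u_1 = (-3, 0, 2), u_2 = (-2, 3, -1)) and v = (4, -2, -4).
proj_W(v) = (410/83, -75/83, -215/83)

Set up U = [u_1 | ... | u_2] ∈ R^(3×2). The projector onto W = col(U) is P = U (U^T U)^(-1) U^T.
Compute U^T U =
  [13, 4]
  [4, 14],
and U^T v = (-20, -10).
Solve U^T U · c = U^T v for the coefficients: c = (-120/83, -25/83). The projection is proj_W(v) = U c.
Check: (v - proj_W(v)) · u_1 = 0  (should be 0).
Check: (v - proj_W(v)) · u_2 = 0  (should be 0).
Result: proj_W(v) = (410/83, -75/83, -215/83).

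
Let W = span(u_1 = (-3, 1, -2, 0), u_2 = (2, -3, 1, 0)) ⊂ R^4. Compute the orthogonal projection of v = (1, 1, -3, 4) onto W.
proj_W(v) = (-4/5, 16/25, -12/25, 0)

Set up U = [u_1 | ... | u_2] ∈ R^(4×2). The projector onto W = col(U) is P = U (U^T U)^(-1) U^T.
Compute U^T U =
  [14, -11]
  [-11, 14],
and U^T v = (4, -4).
Solve U^T U · c = U^T v for the coefficients: c = (4/25, -4/25). The projection is proj_W(v) = U c.
Check: (v - proj_W(v)) · u_1 = 0  (should be 0).
Check: (v - proj_W(v)) · u_2 = 0  (should be 0).
Result: proj_W(v) = (-4/5, 16/25, -12/25, 0).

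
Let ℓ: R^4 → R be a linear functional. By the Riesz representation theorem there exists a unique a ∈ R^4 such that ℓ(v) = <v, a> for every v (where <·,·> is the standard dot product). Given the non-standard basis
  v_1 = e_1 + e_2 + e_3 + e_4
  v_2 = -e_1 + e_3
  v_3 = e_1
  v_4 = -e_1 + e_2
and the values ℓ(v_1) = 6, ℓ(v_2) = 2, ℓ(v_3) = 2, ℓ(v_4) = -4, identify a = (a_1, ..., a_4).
a = (2, -2, 4, 2)

Write a = (a_1, ..., a_4) in the standard basis. For each basis vector v_i, ℓ(v_i) = <v_i, a> is a linear equation in the a_j's. Collect the n equations into a matrix system V a = ℓ, where row i of V is v_i (expressed in the standard basis). Since V is invertible (lower-triangular with 1s on the diagonal, up to permutation), solve by back-substitution:
  V =
[[1, 1, 1, 1],
 [-1, 0, 1, 0],
 [1, 0, 0, 0],
 [-1, 1, 0, 0]]
  V a = (6, 2, 2, -4)
Solving gives a = (2, -2, 4, 2).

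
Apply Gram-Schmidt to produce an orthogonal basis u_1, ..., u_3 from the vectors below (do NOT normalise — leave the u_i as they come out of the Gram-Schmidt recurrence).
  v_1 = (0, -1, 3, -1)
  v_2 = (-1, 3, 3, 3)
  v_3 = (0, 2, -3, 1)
Orthogonal basis:
  u_1 = (0, -1, 3, -1)
  u_2 = (-1, 36/11, 24/11, 36/11)
  u_3 = (36/299, 154/299, 3/299, -145/299)

Apply the Gram-Schmidt recurrence
  u_1 = v_1
  u_i = v_i − Σ_{j<i} ((v_i · u_j) / (u_j · u_j)) · u_j.

Step by step this gives:
  u_1 = (0, -1, 3, -1)
  u_2 = (-1, 36/11, 24/11, 36/11)
  u_3 = (36/299, 154/299, 3/299, -145/299)

Orthogonality check:
  u_2 · u_1 = 0 (should be 0)
  u_3 · u_1 = 0 (should be 0)
  u_3 · u_2 = 0 (should be 0)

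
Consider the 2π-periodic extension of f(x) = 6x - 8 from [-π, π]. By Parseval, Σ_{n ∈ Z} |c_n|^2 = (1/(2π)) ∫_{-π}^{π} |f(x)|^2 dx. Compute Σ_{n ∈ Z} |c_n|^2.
Σ |c_n|^2 = 12π^2 + 64

Expand and integrate term by term over [-π, π]:
  ∫ (6x)^2 dx = 36·(2π^3/3); ∫ 2·6·(-8)·x dx = 0 (odd integrand); ∫ (-8)^2 dx = 64·2π.
So (1/(2π)) ∫_{-π}^{π} (6x - 8)^2 dx = 36π^2/3 + 64 = 12π^2 + 64.
Parseval ⇒ Σ |c_n|^2 = 12π^2 + 64.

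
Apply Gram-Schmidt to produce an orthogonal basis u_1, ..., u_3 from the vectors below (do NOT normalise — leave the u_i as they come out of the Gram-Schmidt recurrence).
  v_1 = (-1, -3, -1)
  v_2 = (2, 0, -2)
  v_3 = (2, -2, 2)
Orthogonal basis:
  u_1 = (-1, -3, -1)
  u_2 = (2, 0, -2)
  u_3 = (24/11, -16/11, 24/11)

Apply the Gram-Schmidt recurrence
  u_1 = v_1
  u_i = v_i − Σ_{j<i} ((v_i · u_j) / (u_j · u_j)) · u_j.

Step by step this gives:
  u_1 = (-1, -3, -1)
  u_2 = (2, 0, -2)
  u_3 = (24/11, -16/11, 24/11)

Orthogonality check:
  u_2 · u_1 = 0 (should be 0)
  u_3 · u_1 = 0 (should be 0)
  u_3 · u_2 = 0 (should be 0)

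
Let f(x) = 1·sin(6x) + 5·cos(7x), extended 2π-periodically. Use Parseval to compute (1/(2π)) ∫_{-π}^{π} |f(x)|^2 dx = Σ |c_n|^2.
Σ |c_n|^2 = 13

Expand |f|^2 and use orthogonality of {sin(nx), cos(mx)} on [-π, π]:
  ∫_{-π}^{π} sin(nx)^2 dx = π, ∫ cos(mx)^2 dx = π, and cross terms integrate to 0.
So ∫_{-π}^{π} f(x)^2 dx = 1^2 · π + 5^2 · π = (1 + 25)π.
Divide by 2π: (1 + 25)/2 = 13.
By Parseval, this equals Σ |c_n|^2.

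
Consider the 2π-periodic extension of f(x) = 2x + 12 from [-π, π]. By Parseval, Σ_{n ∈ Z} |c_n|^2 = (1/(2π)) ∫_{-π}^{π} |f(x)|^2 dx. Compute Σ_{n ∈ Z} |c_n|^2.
Σ |c_n|^2 = 4π^2/3 + 144

Expand and integrate term by term over [-π, π]:
  ∫ (2x)^2 dx = 4·(2π^3/3); ∫ 2·2·(12)·x dx = 0 (odd integrand); ∫ 12^2 dx = 144·2π.
So (1/(2π)) ∫_{-π}^{π} (2x + 12)^2 dx = 4π^2/3 + 144 = 4π^2/3 + 144.
Parseval ⇒ Σ |c_n|^2 = 4π^2/3 + 144.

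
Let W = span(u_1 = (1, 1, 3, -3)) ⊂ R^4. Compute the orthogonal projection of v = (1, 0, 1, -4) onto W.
proj_W(v) = (4/5, 4/5, 12/5, -12/5)

Set up U = [u_1 | ... | u_1] ∈ R^(4×1). The projector onto W = col(U) is P = U (U^T U)^(-1) U^T.
Compute U^T U =
  [20],
and U^T v = (16).
Solve U^T U · c = U^T v for the coefficients: c = (4/5). The projection is proj_W(v) = U c.
Check: (v - proj_W(v)) · u_1 = 0  (should be 0).
Result: proj_W(v) = (4/5, 4/5, 12/5, -12/5).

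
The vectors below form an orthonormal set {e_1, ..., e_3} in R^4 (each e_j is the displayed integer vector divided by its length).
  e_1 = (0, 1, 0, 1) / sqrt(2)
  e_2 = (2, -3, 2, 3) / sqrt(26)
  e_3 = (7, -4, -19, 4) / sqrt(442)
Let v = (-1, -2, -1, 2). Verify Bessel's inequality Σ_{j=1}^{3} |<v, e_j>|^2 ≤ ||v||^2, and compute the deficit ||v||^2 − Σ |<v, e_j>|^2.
Σ |<v, e_j>|^2 = 72/17; ||v||^2 = 10; deficit = 98/17

Write each e_j = u_j / sqrt(<u_j, u_j>) where u_j is the displayed integer vector. Then <v, e_j> = <v, u_j> / sqrt(<u_j, u_j>), so |<v, e_j>|^2 = <v, u_j>^2 / <u_j, u_j>.
Coefficients: <v, e_1> = 0/sqrt(2), <v, e_2> = 8/sqrt(26), <v, e_3> = 28/sqrt(442).
Square and sum: Σ |<v, e_j>|^2 = 72/17.
Compute ||v||^2 = v·v = 10.
Deficit = 10 − 72/17 = 98/17 ≥ 0, confirming Bessel's inequality. (The deficit equals ||v − Σ <v,e_j> e_j||^2, the squared distance from v to span{e_j}.)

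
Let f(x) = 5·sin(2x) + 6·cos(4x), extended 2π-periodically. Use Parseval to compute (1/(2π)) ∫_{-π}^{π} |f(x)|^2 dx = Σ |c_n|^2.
Σ |c_n|^2 = 61/2

Expand |f|^2 and use orthogonality of {sin(nx), cos(mx)} on [-π, π]:
  ∫_{-π}^{π} sin(nx)^2 dx = π, ∫ cos(mx)^2 dx = π, and cross terms integrate to 0.
So ∫_{-π}^{π} f(x)^2 dx = 5^2 · π + 6^2 · π = (25 + 36)π.
Divide by 2π: (25 + 36)/2 = 61/2.
By Parseval, this equals Σ |c_n|^2.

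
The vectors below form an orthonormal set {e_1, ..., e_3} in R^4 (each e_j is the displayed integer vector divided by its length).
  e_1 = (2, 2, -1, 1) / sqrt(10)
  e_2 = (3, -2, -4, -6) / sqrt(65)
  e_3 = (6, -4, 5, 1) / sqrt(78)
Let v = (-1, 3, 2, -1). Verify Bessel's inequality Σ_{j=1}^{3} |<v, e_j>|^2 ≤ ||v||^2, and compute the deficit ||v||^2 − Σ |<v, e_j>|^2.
Σ |<v, e_j>|^2 = 3; ||v||^2 = 15; deficit = 12

Write each e_j = u_j / sqrt(<u_j, u_j>) where u_j is the displayed integer vector. Then <v, e_j> = <v, u_j> / sqrt(<u_j, u_j>), so |<v, e_j>|^2 = <v, u_j>^2 / <u_j, u_j>.
Coefficients: <v, e_1> = 1/sqrt(10), <v, e_2> = -11/sqrt(65), <v, e_3> = -9/sqrt(78).
Square and sum: Σ |<v, e_j>|^2 = 3.
Compute ||v||^2 = v·v = 15.
Deficit = 15 − 3 = 12 ≥ 0, confirming Bessel's inequality. (The deficit equals ||v − Σ <v,e_j> e_j||^2, the squared distance from v to span{e_j}.)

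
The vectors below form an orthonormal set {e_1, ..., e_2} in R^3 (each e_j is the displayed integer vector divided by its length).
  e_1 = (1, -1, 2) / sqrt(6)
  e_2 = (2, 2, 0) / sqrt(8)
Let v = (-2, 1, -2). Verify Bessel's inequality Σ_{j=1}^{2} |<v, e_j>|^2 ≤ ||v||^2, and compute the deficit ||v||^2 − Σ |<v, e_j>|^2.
Σ |<v, e_j>|^2 = 26/3; ||v||^2 = 9; deficit = 1/3

Write each e_j = u_j / sqrt(<u_j, u_j>) where u_j is the displayed integer vector. Then <v, e_j> = <v, u_j> / sqrt(<u_j, u_j>), so |<v, e_j>|^2 = <v, u_j>^2 / <u_j, u_j>.
Coefficients: <v, e_1> = -7/sqrt(6), <v, e_2> = -2/sqrt(8).
Square and sum: Σ |<v, e_j>|^2 = 26/3.
Compute ||v||^2 = v·v = 9.
Deficit = 9 − 26/3 = 1/3 ≥ 0, confirming Bessel's inequality. (The deficit equals ||v − Σ <v,e_j> e_j||^2, the squared distance from v to span{e_j}.)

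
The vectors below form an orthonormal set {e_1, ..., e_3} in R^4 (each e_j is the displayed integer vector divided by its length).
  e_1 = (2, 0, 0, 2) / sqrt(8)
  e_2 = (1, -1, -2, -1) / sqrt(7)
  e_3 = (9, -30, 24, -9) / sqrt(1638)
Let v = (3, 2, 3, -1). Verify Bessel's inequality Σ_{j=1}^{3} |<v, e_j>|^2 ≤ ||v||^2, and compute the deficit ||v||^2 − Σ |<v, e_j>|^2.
Σ |<v, e_j>|^2 = 74/13; ||v||^2 = 23; deficit = 225/13

Write each e_j = u_j / sqrt(<u_j, u_j>) where u_j is the displayed integer vector. Then <v, e_j> = <v, u_j> / sqrt(<u_j, u_j>), so |<v, e_j>|^2 = <v, u_j>^2 / <u_j, u_j>.
Coefficients: <v, e_1> = 4/sqrt(8), <v, e_2> = -4/sqrt(7), <v, e_3> = 48/sqrt(1638).
Square and sum: Σ |<v, e_j>|^2 = 74/13.
Compute ||v||^2 = v·v = 23.
Deficit = 23 − 74/13 = 225/13 ≥ 0, confirming Bessel's inequality. (The deficit equals ||v − Σ <v,e_j> e_j||^2, the squared distance from v to span{e_j}.)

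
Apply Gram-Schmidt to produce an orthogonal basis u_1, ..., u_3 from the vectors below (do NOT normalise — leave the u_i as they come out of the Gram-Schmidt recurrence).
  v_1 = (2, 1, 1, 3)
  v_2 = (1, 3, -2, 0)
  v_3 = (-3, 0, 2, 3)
Orthogonal basis:
  u_1 = (2, 1, 1, 3)
  u_2 = (3/5, 14/5, -11/5, -3/5)
  u_3 = (-665/201, 269/201, 71/201, 110/67)

Apply the Gram-Schmidt recurrence
  u_1 = v_1
  u_i = v_i − Σ_{j<i} ((v_i · u_j) / (u_j · u_j)) · u_j.

Step by step this gives:
  u_1 = (2, 1, 1, 3)
  u_2 = (3/5, 14/5, -11/5, -3/5)
  u_3 = (-665/201, 269/201, 71/201, 110/67)

Orthogonality check:
  u_2 · u_1 = 0 (should be 0)
  u_3 · u_1 = 0 (should be 0)
  u_3 · u_2 = 0 (should be 0)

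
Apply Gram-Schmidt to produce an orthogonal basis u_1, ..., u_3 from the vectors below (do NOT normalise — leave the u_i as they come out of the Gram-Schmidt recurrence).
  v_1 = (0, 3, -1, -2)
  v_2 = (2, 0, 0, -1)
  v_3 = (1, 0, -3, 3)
Orthogonal basis:
  u_1 = (0, 3, -1, -2)
  u_2 = (2, -3/7, 1/7, -5/7)
  u_3 = (41/33, 13/22, -211/66, 82/33)

Apply the Gram-Schmidt recurrence
  u_1 = v_1
  u_i = v_i − Σ_{j<i} ((v_i · u_j) / (u_j · u_j)) · u_j.

Step by step this gives:
  u_1 = (0, 3, -1, -2)
  u_2 = (2, -3/7, 1/7, -5/7)
  u_3 = (41/33, 13/22, -211/66, 82/33)

Orthogonality check:
  u_2 · u_1 = 0 (should be 0)
  u_3 · u_1 = 0 (should be 0)
  u_3 · u_2 = 0 (should be 0)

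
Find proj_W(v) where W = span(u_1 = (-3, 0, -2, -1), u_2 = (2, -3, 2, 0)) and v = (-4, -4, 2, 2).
proj_W(v) = (-101/69, -86/23, -10/69, -91/69)

Set up U = [u_1 | ... | u_2] ∈ R^(4×2). The projector onto W = col(U) is P = U (U^T U)^(-1) U^T.
Compute U^T U =
  [14, -10]
  [-10, 17],
and U^T v = (6, 8).
Solve U^T U · c = U^T v for the coefficients: c = (91/69, 86/69). The projection is proj_W(v) = U c.
Check: (v - proj_W(v)) · u_1 = 0  (should be 0).
Check: (v - proj_W(v)) · u_2 = 0  (should be 0).
Result: proj_W(v) = (-101/69, -86/23, -10/69, -91/69).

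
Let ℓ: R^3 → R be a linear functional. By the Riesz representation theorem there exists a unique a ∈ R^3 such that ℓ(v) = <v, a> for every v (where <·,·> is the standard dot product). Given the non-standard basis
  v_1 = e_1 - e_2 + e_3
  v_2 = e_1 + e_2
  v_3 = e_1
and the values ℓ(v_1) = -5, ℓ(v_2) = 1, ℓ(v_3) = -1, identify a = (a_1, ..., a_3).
a = (-1, 2, -2)

Write a = (a_1, ..., a_3) in the standard basis. For each basis vector v_i, ℓ(v_i) = <v_i, a> is a linear equation in the a_j's. Collect the n equations into a matrix system V a = ℓ, where row i of V is v_i (expressed in the standard basis). Since V is invertible (lower-triangular with 1s on the diagonal, up to permutation), solve by back-substitution:
  V =
[[1, -1, 1],
 [1, 1, 0],
 [1, 0, 0]]
  V a = (-5, 1, -1)
Solving gives a = (-1, 2, -2).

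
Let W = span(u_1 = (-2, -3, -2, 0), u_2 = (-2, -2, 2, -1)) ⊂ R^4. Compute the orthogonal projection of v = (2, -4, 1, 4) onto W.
proj_W(v) = (-128/185, -194/185, -136/185, 2/185)

Set up U = [u_1 | ... | u_2] ∈ R^(4×2). The projector onto W = col(U) is P = U (U^T U)^(-1) U^T.
Compute U^T U =
  [17, 6]
  [6, 13],
and U^T v = (6, 2).
Solve U^T U · c = U^T v for the coefficients: c = (66/185, -2/185). The projection is proj_W(v) = U c.
Check: (v - proj_W(v)) · u_1 = 0  (should be 0).
Check: (v - proj_W(v)) · u_2 = 0  (should be 0).
Result: proj_W(v) = (-128/185, -194/185, -136/185, 2/185).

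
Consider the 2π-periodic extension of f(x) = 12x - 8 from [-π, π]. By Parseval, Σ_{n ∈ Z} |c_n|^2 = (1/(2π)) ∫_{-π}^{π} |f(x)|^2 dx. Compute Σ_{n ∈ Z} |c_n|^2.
Σ |c_n|^2 = 48π^2 + 64

Expand and integrate term by term over [-π, π]:
  ∫ (12x)^2 dx = 144·(2π^3/3); ∫ 2·12·(-8)·x dx = 0 (odd integrand); ∫ (-8)^2 dx = 64·2π.
So (1/(2π)) ∫_{-π}^{π} (12x - 8)^2 dx = 144π^2/3 + 64 = 48π^2 + 64.
Parseval ⇒ Σ |c_n|^2 = 48π^2 + 64.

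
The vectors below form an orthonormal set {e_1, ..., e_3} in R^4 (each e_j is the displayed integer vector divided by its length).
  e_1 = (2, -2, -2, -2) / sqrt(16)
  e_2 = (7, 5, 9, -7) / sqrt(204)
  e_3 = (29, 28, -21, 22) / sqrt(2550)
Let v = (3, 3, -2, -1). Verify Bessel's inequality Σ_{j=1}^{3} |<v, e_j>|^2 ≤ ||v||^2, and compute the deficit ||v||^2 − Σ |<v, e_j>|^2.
Σ |<v, e_j>|^2 = 981/50; ||v||^2 = 23; deficit = 169/50

Write each e_j = u_j / sqrt(<u_j, u_j>) where u_j is the displayed integer vector. Then <v, e_j> = <v, u_j> / sqrt(<u_j, u_j>), so |<v, e_j>|^2 = <v, u_j>^2 / <u_j, u_j>.
Coefficients: <v, e_1> = 6/sqrt(16), <v, e_2> = 25/sqrt(204), <v, e_3> = 191/sqrt(2550).
Square and sum: Σ |<v, e_j>|^2 = 981/50.
Compute ||v||^2 = v·v = 23.
Deficit = 23 − 981/50 = 169/50 ≥ 0, confirming Bessel's inequality. (The deficit equals ||v − Σ <v,e_j> e_j||^2, the squared distance from v to span{e_j}.)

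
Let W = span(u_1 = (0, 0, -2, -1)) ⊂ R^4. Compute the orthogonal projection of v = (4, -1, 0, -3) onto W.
proj_W(v) = (0, 0, -6/5, -3/5)

Set up U = [u_1 | ... | u_1] ∈ R^(4×1). The projector onto W = col(U) is P = U (U^T U)^(-1) U^T.
Compute U^T U =
  [5],
and U^T v = (3).
Solve U^T U · c = U^T v for the coefficients: c = (3/5). The projection is proj_W(v) = U c.
Check: (v - proj_W(v)) · u_1 = 0  (should be 0).
Result: proj_W(v) = (0, 0, -6/5, -3/5).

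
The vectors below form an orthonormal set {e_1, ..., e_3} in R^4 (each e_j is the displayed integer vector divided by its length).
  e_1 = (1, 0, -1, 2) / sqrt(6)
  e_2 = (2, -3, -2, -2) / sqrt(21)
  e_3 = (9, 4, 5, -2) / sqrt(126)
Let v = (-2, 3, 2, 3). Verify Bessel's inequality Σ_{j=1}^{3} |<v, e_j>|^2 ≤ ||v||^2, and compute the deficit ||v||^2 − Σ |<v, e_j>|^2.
Σ |<v, e_j>|^2 = 233/9; ||v||^2 = 26; deficit = 1/9

Write each e_j = u_j / sqrt(<u_j, u_j>) where u_j is the displayed integer vector. Then <v, e_j> = <v, u_j> / sqrt(<u_j, u_j>), so |<v, e_j>|^2 = <v, u_j>^2 / <u_j, u_j>.
Coefficients: <v, e_1> = 2/sqrt(6), <v, e_2> = -23/sqrt(21), <v, e_3> = -2/sqrt(126).
Square and sum: Σ |<v, e_j>|^2 = 233/9.
Compute ||v||^2 = v·v = 26.
Deficit = 26 − 233/9 = 1/9 ≥ 0, confirming Bessel's inequality. (The deficit equals ||v − Σ <v,e_j> e_j||^2, the squared distance from v to span{e_j}.)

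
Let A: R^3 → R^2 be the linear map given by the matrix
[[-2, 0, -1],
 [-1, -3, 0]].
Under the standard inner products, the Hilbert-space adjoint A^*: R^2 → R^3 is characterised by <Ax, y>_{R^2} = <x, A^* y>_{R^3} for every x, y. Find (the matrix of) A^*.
A^* = A^T =
[[-2, -1],
 [0, -3],
 [-1, 0]]

For real matrices with standard dot products, the defining identity <Ax, y> = <x, A^* y> gives (Ax)^T y = x^T (A^*) y, i.e. x^T A^T y = x^T (A^*) y. Since this holds for all x, y, we must have A^* = A^T. Therefore
A^* =
[[-2, -1],
 [0, -3],
 [-1, 0]].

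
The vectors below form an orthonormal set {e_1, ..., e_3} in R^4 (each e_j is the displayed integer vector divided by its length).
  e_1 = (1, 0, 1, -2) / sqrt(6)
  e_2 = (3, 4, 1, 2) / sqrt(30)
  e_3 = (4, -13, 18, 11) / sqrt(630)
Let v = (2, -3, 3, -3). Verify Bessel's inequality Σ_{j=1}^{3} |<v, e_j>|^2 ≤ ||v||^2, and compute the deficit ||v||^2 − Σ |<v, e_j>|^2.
Σ |<v, e_j>|^2 = 1903/63; ||v||^2 = 31; deficit = 50/63

Write each e_j = u_j / sqrt(<u_j, u_j>) where u_j is the displayed integer vector. Then <v, e_j> = <v, u_j> / sqrt(<u_j, u_j>), so |<v, e_j>|^2 = <v, u_j>^2 / <u_j, u_j>.
Coefficients: <v, e_1> = 11/sqrt(6), <v, e_2> = -9/sqrt(30), <v, e_3> = 68/sqrt(630).
Square and sum: Σ |<v, e_j>|^2 = 1903/63.
Compute ||v||^2 = v·v = 31.
Deficit = 31 − 1903/63 = 50/63 ≥ 0, confirming Bessel's inequality. (The deficit equals ||v − Σ <v,e_j> e_j||^2, the squared distance from v to span{e_j}.)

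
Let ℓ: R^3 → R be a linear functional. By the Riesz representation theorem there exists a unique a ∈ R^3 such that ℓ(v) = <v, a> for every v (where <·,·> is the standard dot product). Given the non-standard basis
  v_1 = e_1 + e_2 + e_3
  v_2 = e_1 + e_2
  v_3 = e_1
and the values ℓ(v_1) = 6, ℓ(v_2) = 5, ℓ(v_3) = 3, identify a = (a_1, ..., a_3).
a = (3, 2, 1)

Write a = (a_1, ..., a_3) in the standard basis. For each basis vector v_i, ℓ(v_i) = <v_i, a> is a linear equation in the a_j's. Collect the n equations into a matrix system V a = ℓ, where row i of V is v_i (expressed in the standard basis). Since V is invertible (lower-triangular with 1s on the diagonal, up to permutation), solve by back-substitution:
  V =
[[1, 1, 1],
 [1, 1, 0],
 [1, 0, 0]]
  V a = (6, 5, 3)
Solving gives a = (3, 2, 1).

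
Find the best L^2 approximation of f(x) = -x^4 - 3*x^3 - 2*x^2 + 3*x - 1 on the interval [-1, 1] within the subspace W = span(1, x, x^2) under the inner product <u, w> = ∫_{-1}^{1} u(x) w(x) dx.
g(x) = -20*x^2/7 + 6*x/5 - 32/35

The best approximation g ∈ W is the orthogonal projection of f onto W. Writing g = a_0 + a_1 x + a_2 x^2, the coefficients solve the normal equations G · a = b where
  G_{ij} = <φ_i, φ_j> and b_i = <f, φ_i>, with φ_0 = 1, φ_1 = x, φ_2 = x^2.
G =
  [2, 0, 2/3]
  [0, 2/3, 0]
  [2/3, 0, 2/5],
b = (-56/15, 4/5, -184/105).
Solving gives a_0 = -32/35, a_1 = 6/5, a_2 = -20/7, so
  g(x) = -20*x^2/7 + 6*x/5 - 32/35.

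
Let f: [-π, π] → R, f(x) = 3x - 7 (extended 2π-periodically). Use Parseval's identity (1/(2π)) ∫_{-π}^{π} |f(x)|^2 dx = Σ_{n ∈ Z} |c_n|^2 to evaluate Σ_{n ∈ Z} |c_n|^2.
Σ |c_n|^2 = 3π^2 + 49

Expand and integrate term by term over [-π, π]:
  ∫ (3x)^2 dx = 9·(2π^3/3); ∫ 2·3·(-7)·x dx = 0 (odd integrand); ∫ (-7)^2 dx = 49·2π.
So (1/(2π)) ∫_{-π}^{π} (3x - 7)^2 dx = 9π^2/3 + 49 = 3π^2 + 49.
Parseval ⇒ Σ |c_n|^2 = 3π^2 + 49.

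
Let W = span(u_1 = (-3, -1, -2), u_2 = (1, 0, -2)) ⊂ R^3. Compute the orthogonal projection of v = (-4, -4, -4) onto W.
proj_W(v) = (-316/69, -116/69, -296/69)

Set up U = [u_1 | ... | u_2] ∈ R^(3×2). The projector onto W = col(U) is P = U (U^T U)^(-1) U^T.
Compute U^T U =
  [14, 1]
  [1, 5],
and U^T v = (24, 4).
Solve U^T U · c = U^T v for the coefficients: c = (116/69, 32/69). The projection is proj_W(v) = U c.
Check: (v - proj_W(v)) · u_1 = 0  (should be 0).
Check: (v - proj_W(v)) · u_2 = 0  (should be 0).
Result: proj_W(v) = (-316/69, -116/69, -296/69).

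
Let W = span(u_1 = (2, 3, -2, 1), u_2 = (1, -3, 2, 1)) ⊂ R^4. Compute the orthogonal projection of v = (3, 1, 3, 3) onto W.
proj_W(v) = (291/85, -63/85, 42/85, 201/85)

Set up U = [u_1 | ... | u_2] ∈ R^(4×2). The projector onto W = col(U) is P = U (U^T U)^(-1) U^T.
Compute U^T U =
  [18, -10]
  [-10, 15],
and U^T v = (6, 9).
Solve U^T U · c = U^T v for the coefficients: c = (18/17, 111/85). The projection is proj_W(v) = U c.
Check: (v - proj_W(v)) · u_1 = 0  (should be 0).
Check: (v - proj_W(v)) · u_2 = 0  (should be 0).
Result: proj_W(v) = (291/85, -63/85, 42/85, 201/85).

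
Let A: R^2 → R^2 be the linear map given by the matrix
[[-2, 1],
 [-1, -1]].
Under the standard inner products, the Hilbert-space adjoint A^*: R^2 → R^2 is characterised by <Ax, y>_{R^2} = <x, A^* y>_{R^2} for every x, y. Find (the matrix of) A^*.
A^* = A^T =
[[-2, -1],
 [1, -1]]

For real matrices with standard dot products, the defining identity <Ax, y> = <x, A^* y> gives (Ax)^T y = x^T (A^*) y, i.e. x^T A^T y = x^T (A^*) y. Since this holds for all x, y, we must have A^* = A^T. Therefore
A^* =
[[-2, -1],
 [1, -1]].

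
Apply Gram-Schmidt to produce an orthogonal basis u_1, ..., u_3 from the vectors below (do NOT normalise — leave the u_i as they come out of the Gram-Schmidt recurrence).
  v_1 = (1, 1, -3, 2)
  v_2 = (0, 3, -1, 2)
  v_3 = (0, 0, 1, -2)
Orthogonal basis:
  u_1 = (1, 1, -3, 2)
  u_2 = (-2/3, 7/3, 1, 2/3)
  u_3 = (24/55, 63/110, -39/110, -57/55)

Apply the Gram-Schmidt recurrence
  u_1 = v_1
  u_i = v_i − Σ_{j<i} ((v_i · u_j) / (u_j · u_j)) · u_j.

Step by step this gives:
  u_1 = (1, 1, -3, 2)
  u_2 = (-2/3, 7/3, 1, 2/3)
  u_3 = (24/55, 63/110, -39/110, -57/55)

Orthogonality check:
  u_2 · u_1 = 0 (should be 0)
  u_3 · u_1 = 0 (should be 0)
  u_3 · u_2 = 0 (should be 0)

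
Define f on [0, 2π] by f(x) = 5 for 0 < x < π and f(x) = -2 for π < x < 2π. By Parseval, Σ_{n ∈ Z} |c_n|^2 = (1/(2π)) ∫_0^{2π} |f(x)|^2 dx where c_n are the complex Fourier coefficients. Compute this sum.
Σ |c_n|^2 = 29/2

Parseval equates the L^2 energy of f (normalised by 1/(2π)) with the ℓ^2 sum of its Fourier coefficients: (1/(2π)) ∫_0^{2π} |f|^2 = Σ |c_n|^2.
Compute the left side: (1/(2π)) [∫_0^π 5^2 dx + ∫_π^{2π} (-2)^2 dx] = (1/(2π)) · (25π + 4π) = (25 + 4)/2 = 29/2.
So Σ_{n ∈ Z} |c_n|^2 = 29/2.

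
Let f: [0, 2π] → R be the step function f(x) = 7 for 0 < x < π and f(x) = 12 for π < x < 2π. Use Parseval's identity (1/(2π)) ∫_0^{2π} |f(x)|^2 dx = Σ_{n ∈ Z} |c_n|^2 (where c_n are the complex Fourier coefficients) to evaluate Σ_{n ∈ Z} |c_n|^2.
Σ |c_n|^2 = 193/2

Parseval equates the L^2 energy of f (normalised by 1/(2π)) with the ℓ^2 sum of its Fourier coefficients: (1/(2π)) ∫_0^{2π} |f|^2 = Σ |c_n|^2.
Compute the left side: (1/(2π)) [∫_0^π 7^2 dx + ∫_π^{2π} 12^2 dx] = (1/(2π)) · (49π + 144π) = (49 + 144)/2 = 193/2.
So Σ_{n ∈ Z} |c_n|^2 = 193/2.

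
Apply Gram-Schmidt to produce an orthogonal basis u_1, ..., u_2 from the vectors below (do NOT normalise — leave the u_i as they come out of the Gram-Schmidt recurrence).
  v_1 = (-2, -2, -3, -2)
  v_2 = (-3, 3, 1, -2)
Orthogonal basis:
  u_1 = (-2, -2, -3, -2)
  u_2 = (-61/21, 65/21, 8/7, -40/21)

Apply the Gram-Schmidt recurrence
  u_1 = v_1
  u_i = v_i − Σ_{j<i} ((v_i · u_j) / (u_j · u_j)) · u_j.

Step by step this gives:
  u_1 = (-2, -2, -3, -2)
  u_2 = (-61/21, 65/21, 8/7, -40/21)

Orthogonality check:
  u_2 · u_1 = 0 (should be 0)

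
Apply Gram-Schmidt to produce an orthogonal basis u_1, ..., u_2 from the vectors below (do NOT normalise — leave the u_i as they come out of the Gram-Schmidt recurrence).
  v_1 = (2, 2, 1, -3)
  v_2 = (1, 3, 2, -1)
Orthogonal basis:
  u_1 = (2, 2, 1, -3)
  u_2 = (-4/9, 14/9, 23/18, 7/6)

Apply the Gram-Schmidt recurrence
  u_1 = v_1
  u_i = v_i − Σ_{j<i} ((v_i · u_j) / (u_j · u_j)) · u_j.

Step by step this gives:
  u_1 = (2, 2, 1, -3)
  u_2 = (-4/9, 14/9, 23/18, 7/6)

Orthogonality check:
  u_2 · u_1 = 0 (should be 0)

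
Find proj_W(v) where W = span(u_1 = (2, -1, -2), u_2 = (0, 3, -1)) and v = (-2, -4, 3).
proj_W(v) = (-150/89, -348/89, 291/89)

Set up U = [u_1 | ... | u_2] ∈ R^(3×2). The projector onto W = col(U) is P = U (U^T U)^(-1) U^T.
Compute U^T U =
  [9, -1]
  [-1, 10],
and U^T v = (-6, -15).
Solve U^T U · c = U^T v for the coefficients: c = (-75/89, -141/89). The projection is proj_W(v) = U c.
Check: (v - proj_W(v)) · u_1 = 0  (should be 0).
Check: (v - proj_W(v)) · u_2 = 0  (should be 0).
Result: proj_W(v) = (-150/89, -348/89, 291/89).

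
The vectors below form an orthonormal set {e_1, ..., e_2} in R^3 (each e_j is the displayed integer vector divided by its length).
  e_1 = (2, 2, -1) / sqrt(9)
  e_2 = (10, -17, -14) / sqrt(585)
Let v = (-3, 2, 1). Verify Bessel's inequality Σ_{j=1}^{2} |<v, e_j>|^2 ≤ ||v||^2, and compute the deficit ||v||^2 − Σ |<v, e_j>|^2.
Σ |<v, e_j>|^2 = 57/5; ||v||^2 = 14; deficit = 13/5

Write each e_j = u_j / sqrt(<u_j, u_j>) where u_j is the displayed integer vector. Then <v, e_j> = <v, u_j> / sqrt(<u_j, u_j>), so |<v, e_j>|^2 = <v, u_j>^2 / <u_j, u_j>.
Coefficients: <v, e_1> = -3/sqrt(9), <v, e_2> = -78/sqrt(585).
Square and sum: Σ |<v, e_j>|^2 = 57/5.
Compute ||v||^2 = v·v = 14.
Deficit = 14 − 57/5 = 13/5 ≥ 0, confirming Bessel's inequality. (The deficit equals ||v − Σ <v,e_j> e_j||^2, the squared distance from v to span{e_j}.)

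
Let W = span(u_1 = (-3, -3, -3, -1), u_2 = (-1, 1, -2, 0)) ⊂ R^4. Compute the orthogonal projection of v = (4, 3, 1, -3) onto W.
proj_W(v) = (47/22, 61/22, 20/11, 9/11)

Set up U = [u_1 | ... | u_2] ∈ R^(4×2). The projector onto W = col(U) is P = U (U^T U)^(-1) U^T.
Compute U^T U =
  [28, 6]
  [6, 6],
and U^T v = (-21, -3).
Solve U^T U · c = U^T v for the coefficients: c = (-9/11, 7/22). The projection is proj_W(v) = U c.
Check: (v - proj_W(v)) · u_1 = 0  (should be 0).
Check: (v - proj_W(v)) · u_2 = 0  (should be 0).
Result: proj_W(v) = (47/22, 61/22, 20/11, 9/11).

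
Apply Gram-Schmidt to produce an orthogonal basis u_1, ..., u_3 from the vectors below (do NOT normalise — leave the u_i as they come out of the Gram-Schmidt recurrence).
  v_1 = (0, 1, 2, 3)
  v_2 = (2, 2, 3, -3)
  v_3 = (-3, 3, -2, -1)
Orthogonal basis:
  u_1 = (0, 1, 2, 3)
  u_2 = (2, 29/14, 22/7, -39/14)
  u_3 = (-997/363, 1288/363, -34/33, -60/121)

Apply the Gram-Schmidt recurrence
  u_1 = v_1
  u_i = v_i − Σ_{j<i} ((v_i · u_j) / (u_j · u_j)) · u_j.

Step by step this gives:
  u_1 = (0, 1, 2, 3)
  u_2 = (2, 29/14, 22/7, -39/14)
  u_3 = (-997/363, 1288/363, -34/33, -60/121)

Orthogonality check:
  u_2 · u_1 = 0 (should be 0)
  u_3 · u_1 = 0 (should be 0)
  u_3 · u_2 = 0 (should be 0)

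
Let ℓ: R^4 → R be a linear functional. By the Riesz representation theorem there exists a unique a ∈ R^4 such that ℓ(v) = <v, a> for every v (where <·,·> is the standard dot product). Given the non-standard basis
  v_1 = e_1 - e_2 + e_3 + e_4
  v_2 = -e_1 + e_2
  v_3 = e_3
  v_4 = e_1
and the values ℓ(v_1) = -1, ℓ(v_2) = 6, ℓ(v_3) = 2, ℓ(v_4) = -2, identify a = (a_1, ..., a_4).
a = (-2, 4, 2, 3)

Write a = (a_1, ..., a_4) in the standard basis. For each basis vector v_i, ℓ(v_i) = <v_i, a> is a linear equation in the a_j's. Collect the n equations into a matrix system V a = ℓ, where row i of V is v_i (expressed in the standard basis). Since V is invertible (lower-triangular with 1s on the diagonal, up to permutation), solve by back-substitution:
  V =
[[1, -1, 1, 1],
 [-1, 1, 0, 0],
 [0, 0, 1, 0],
 [1, 0, 0, 0]]
  V a = (-1, 6, 2, -2)
Solving gives a = (-2, 4, 2, 3).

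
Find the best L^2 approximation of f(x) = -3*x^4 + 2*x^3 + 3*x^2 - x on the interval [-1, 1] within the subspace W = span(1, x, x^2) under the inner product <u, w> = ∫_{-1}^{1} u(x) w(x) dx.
g(x) = 3*x^2/7 + x/5 + 9/35

The best approximation g ∈ W is the orthogonal projection of f onto W. Writing g = a_0 + a_1 x + a_2 x^2, the coefficients solve the normal equations G · a = b where
  G_{ij} = <φ_i, φ_j> and b_i = <f, φ_i>, with φ_0 = 1, φ_1 = x, φ_2 = x^2.
G =
  [2, 0, 2/3]
  [0, 2/3, 0]
  [2/3, 0, 2/5],
b = (4/5, 2/15, 12/35).
Solving gives a_0 = 9/35, a_1 = 1/5, a_2 = 3/7, so
  g(x) = 3*x^2/7 + x/5 + 9/35.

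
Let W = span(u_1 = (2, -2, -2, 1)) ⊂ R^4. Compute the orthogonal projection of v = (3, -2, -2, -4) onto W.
proj_W(v) = (20/13, -20/13, -20/13, 10/13)

Set up U = [u_1 | ... | u_1] ∈ R^(4×1). The projector onto W = col(U) is P = U (U^T U)^(-1) U^T.
Compute U^T U =
  [13],
and U^T v = (10).
Solve U^T U · c = U^T v for the coefficients: c = (10/13). The projection is proj_W(v) = U c.
Check: (v - proj_W(v)) · u_1 = 0  (should be 0).
Result: proj_W(v) = (20/13, -20/13, -20/13, 10/13).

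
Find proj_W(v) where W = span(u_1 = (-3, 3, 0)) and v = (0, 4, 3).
proj_W(v) = (-2, 2, 0)

Set up U = [u_1 | ... | u_1] ∈ R^(3×1). The projector onto W = col(U) is P = U (U^T U)^(-1) U^T.
Compute U^T U =
  [18],
and U^T v = (12).
Solve U^T U · c = U^T v for the coefficients: c = (2/3). The projection is proj_W(v) = U c.
Check: (v - proj_W(v)) · u_1 = 0  (should be 0).
Result: proj_W(v) = (-2, 2, 0).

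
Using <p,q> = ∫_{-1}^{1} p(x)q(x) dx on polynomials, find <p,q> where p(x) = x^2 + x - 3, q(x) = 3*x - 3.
<p,q> = 18

Expand the product: p(x)·q(x) = 3*x^3 - 12*x + 9.
∫_{-1}^{1} of each monomial x^k gives [2/(k+1) if k even, 0 if k odd]. Integrating term-by-term (or equivalently evaluating the antiderivative F(x) = 3*x^4/4 - 6*x^2 + 9*x at the endpoints):
  F(1) − F(−1) = 15/4 − (-57/4) = 18.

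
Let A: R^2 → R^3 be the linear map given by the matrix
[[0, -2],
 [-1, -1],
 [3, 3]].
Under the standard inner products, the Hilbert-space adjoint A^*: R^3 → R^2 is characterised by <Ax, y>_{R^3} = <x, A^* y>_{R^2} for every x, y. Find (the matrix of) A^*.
A^* = A^T =
[[0, -1, 3],
 [-2, -1, 3]]

For real matrices with standard dot products, the defining identity <Ax, y> = <x, A^* y> gives (Ax)^T y = x^T (A^*) y, i.e. x^T A^T y = x^T (A^*) y. Since this holds for all x, y, we must have A^* = A^T. Therefore
A^* =
[[0, -1, 3],
 [-2, -1, 3]].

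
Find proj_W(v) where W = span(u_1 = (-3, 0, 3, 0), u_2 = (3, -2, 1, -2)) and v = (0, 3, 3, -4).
proj_W(v) = (-1/2, -1, 5/2, -1)

Set up U = [u_1 | ... | u_2] ∈ R^(4×2). The projector onto W = col(U) is P = U (U^T U)^(-1) U^T.
Compute U^T U =
  [18, -6]
  [-6, 18],
and U^T v = (9, 5).
Solve U^T U · c = U^T v for the coefficients: c = (2/3, 1/2). The projection is proj_W(v) = U c.
Check: (v - proj_W(v)) · u_1 = 0  (should be 0).
Check: (v - proj_W(v)) · u_2 = 0  (should be 0).
Result: proj_W(v) = (-1/2, -1, 5/2, -1).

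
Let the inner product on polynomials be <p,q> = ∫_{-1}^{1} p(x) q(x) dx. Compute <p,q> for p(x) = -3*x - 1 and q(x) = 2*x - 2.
<p,q> = 0

Expand the product: p(x)·q(x) = -6*x^2 + 4*x + 2.
∫_{-1}^{1} of each monomial x^k gives [2/(k+1) if k even, 0 if k odd]. Integrating term-by-term (or equivalently evaluating the antiderivative F(x) = -2*x^3 + 2*x^2 + 2*x at the endpoints):
  F(1) − F(−1) = 2 − (2) = 0.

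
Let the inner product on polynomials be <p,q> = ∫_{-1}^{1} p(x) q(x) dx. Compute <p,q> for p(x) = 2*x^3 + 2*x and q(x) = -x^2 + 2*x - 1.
<p,q> = 64/15

Expand the product: p(x)·q(x) = -2*x^5 + 4*x^4 - 4*x^3 + 4*x^2 - 2*x.
∫_{-1}^{1} of each monomial x^k gives [2/(k+1) if k even, 0 if k odd]. Integrating term-by-term (or equivalently evaluating the antiderivative F(x) = -x^6/3 + 4*x^5/5 - x^4 + 4*x^3/3 - x^2 at the endpoints):
  F(1) − F(−1) = -1/5 − (-67/15) = 64/15.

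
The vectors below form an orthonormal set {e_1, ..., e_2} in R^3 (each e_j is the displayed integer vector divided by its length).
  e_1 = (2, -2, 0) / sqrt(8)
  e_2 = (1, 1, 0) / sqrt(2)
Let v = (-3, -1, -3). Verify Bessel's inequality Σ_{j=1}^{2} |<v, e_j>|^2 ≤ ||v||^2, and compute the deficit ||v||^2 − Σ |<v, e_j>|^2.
Σ |<v, e_j>|^2 = 10; ||v||^2 = 19; deficit = 9

Write each e_j = u_j / sqrt(<u_j, u_j>) where u_j is the displayed integer vector. Then <v, e_j> = <v, u_j> / sqrt(<u_j, u_j>), so |<v, e_j>|^2 = <v, u_j>^2 / <u_j, u_j>.
Coefficients: <v, e_1> = -4/sqrt(8), <v, e_2> = -4/sqrt(2).
Square and sum: Σ |<v, e_j>|^2 = 10.
Compute ||v||^2 = v·v = 19.
Deficit = 19 − 10 = 9 ≥ 0, confirming Bessel's inequality. (The deficit equals ||v − Σ <v,e_j> e_j||^2, the squared distance from v to span{e_j}.)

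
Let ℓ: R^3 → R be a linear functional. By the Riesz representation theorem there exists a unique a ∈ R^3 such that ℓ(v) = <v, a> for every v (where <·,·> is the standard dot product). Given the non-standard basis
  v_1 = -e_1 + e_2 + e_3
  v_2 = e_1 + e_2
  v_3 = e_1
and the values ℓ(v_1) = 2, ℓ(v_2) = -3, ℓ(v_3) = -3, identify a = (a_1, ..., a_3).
a = (-3, 0, -1)

Write a = (a_1, ..., a_3) in the standard basis. For each basis vector v_i, ℓ(v_i) = <v_i, a> is a linear equation in the a_j's. Collect the n equations into a matrix system V a = ℓ, where row i of V is v_i (expressed in the standard basis). Since V is invertible (lower-triangular with 1s on the diagonal, up to permutation), solve by back-substitution:
  V =
[[-1, 1, 1],
 [1, 1, 0],
 [1, 0, 0]]
  V a = (2, -3, -3)
Solving gives a = (-3, 0, -1).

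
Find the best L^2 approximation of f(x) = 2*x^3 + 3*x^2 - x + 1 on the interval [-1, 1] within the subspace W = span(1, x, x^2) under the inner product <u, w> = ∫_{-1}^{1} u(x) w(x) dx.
g(x) = 3*x^2 + x/5 + 1

The best approximation g ∈ W is the orthogonal projection of f onto W. Writing g = a_0 + a_1 x + a_2 x^2, the coefficients solve the normal equations G · a = b where
  G_{ij} = <φ_i, φ_j> and b_i = <f, φ_i>, with φ_0 = 1, φ_1 = x, φ_2 = x^2.
G =
  [2, 0, 2/3]
  [0, 2/3, 0]
  [2/3, 0, 2/5],
b = (4, 2/15, 28/15).
Solving gives a_0 = 1, a_1 = 1/5, a_2 = 3, so
  g(x) = 3*x^2 + x/5 + 1.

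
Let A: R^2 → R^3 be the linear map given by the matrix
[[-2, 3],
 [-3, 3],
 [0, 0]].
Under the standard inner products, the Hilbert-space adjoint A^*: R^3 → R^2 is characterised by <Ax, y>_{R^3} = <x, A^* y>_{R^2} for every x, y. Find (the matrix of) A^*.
A^* = A^T =
[[-2, -3, 0],
 [3, 3, 0]]

For real matrices with standard dot products, the defining identity <Ax, y> = <x, A^* y> gives (Ax)^T y = x^T (A^*) y, i.e. x^T A^T y = x^T (A^*) y. Since this holds for all x, y, we must have A^* = A^T. Therefore
A^* =
[[-2, -3, 0],
 [3, 3, 0]].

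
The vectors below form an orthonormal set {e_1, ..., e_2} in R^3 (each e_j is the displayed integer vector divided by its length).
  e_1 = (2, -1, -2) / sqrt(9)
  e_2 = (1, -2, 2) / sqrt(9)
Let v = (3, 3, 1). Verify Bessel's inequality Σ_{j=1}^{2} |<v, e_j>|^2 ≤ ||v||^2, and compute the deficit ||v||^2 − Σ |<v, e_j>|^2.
Σ |<v, e_j>|^2 = 2/9; ||v||^2 = 19; deficit = 169/9

Write each e_j = u_j / sqrt(<u_j, u_j>) where u_j is the displayed integer vector. Then <v, e_j> = <v, u_j> / sqrt(<u_j, u_j>), so |<v, e_j>|^2 = <v, u_j>^2 / <u_j, u_j>.
Coefficients: <v, e_1> = 1/sqrt(9), <v, e_2> = -1/sqrt(9).
Square and sum: Σ |<v, e_j>|^2 = 2/9.
Compute ||v||^2 = v·v = 19.
Deficit = 19 − 2/9 = 169/9 ≥ 0, confirming Bessel's inequality. (The deficit equals ||v − Σ <v,e_j> e_j||^2, the squared distance from v to span{e_j}.)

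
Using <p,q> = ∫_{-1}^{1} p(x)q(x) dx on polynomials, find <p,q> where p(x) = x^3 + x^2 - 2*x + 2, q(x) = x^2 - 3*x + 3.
<p,q> = 278/15

Expand the product: p(x)·q(x) = x^5 - 2*x^4 - 2*x^3 + 11*x^2 - 12*x + 6.
∫_{-1}^{1} of each monomial x^k gives [2/(k+1) if k even, 0 if k odd]. Integrating term-by-term (or equivalently evaluating the antiderivative F(x) = x^6/6 - 2*x^5/5 - x^4/2 + 11*x^3/3 - 6*x^2 + 6*x at the endpoints):
  F(1) − F(−1) = 44/15 − (-78/5) = 278/15.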